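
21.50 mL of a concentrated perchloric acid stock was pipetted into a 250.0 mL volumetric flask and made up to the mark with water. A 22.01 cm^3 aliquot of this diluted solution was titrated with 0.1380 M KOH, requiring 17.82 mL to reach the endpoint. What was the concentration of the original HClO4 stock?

n(KOH) = 0.1380 x 0.01782 = 0.002459 mol.
n(HClO4) in the aliquot = 0.002459 mol.
[diluted HClO4] = 0.002459 / 0.02201 = 0.1117 M.
Dilution factor = 250.0/21.50 = 11.63, so [stock] = 0.1117 x 11.63 = 1.30 M.

1.30 M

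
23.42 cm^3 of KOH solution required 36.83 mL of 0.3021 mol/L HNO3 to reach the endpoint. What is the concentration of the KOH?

0.475 M

n(HNO3) delivered = 0.3021 x 0.03683 = 0.01113 mol.
For a 1:1 reaction, n(KOH) = 0.01113 mol.
[KOH] = 0.01113 mol / 0.02342 L = 0.475 M.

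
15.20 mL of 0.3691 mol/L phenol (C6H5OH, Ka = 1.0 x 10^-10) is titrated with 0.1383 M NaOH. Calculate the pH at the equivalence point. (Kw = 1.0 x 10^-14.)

11.50

n(C6H5OH) = 0.3691 x 0.01520 = 0.005610 mol; V(NaOH) at equivalence = 0.005610/0.1383 = 0.04057 L.
At equivalence all the acid is converted to C6H5O-; total volume = 0.01520 + 0.04057 = 0.05577 L, so [C6H5O-] = 0.005610/0.05577 = 0.1006 M.
Kb = Kw/Ka = 1.0e-14 / 1.0 x 10^-10 = 0.000100.
[OH^-] = sqrt(Kb x [C6H5O-]) = sqrt(0.000100 x 0.1006) = 0.00317 M.
pOH = 2.50, so pH = 14.00 - 2.50 = 11.50.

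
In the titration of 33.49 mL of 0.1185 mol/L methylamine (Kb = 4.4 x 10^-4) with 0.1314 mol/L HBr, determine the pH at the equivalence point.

5.92

n(CH3NH2) = 0.1185 x 0.03349 = 0.003969 mol; V(HBr) at equivalence = 0.003969/0.1314 = 0.03020 L.
At equivalence the base is fully converted to CH3NH3+; total volume = 0.06369 L, so [CH3NH3+] = 0.003969/0.06369 = 0.06231 M.
Ka(CH3NH3+) = Kw/Kb = 1.0e-14 / 4.4 x 10^-4 = 2.27e-11.
[H^+] = sqrt(Ka x [CH3NH3+]) = sqrt(2.27e-11 x 0.06231) = 1.19e-6 M.
pH = -log(1.19e-6) = 5.92.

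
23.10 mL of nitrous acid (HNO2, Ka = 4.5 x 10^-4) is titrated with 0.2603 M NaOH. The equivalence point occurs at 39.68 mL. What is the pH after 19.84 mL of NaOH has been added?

19.84 mL is exactly half the equivalence volume (39.68/2), i.e. the half-equivalence point.
There, n(HA) = n(A^-), so pH = pKa = -log(4.5 x 10^-4) = 3.35.

3.35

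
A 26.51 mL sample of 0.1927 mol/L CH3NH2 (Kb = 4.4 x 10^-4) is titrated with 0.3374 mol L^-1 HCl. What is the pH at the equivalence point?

5.78

n(CH3NH2) = 0.1927 x 0.02651 = 0.005108 mol; V(HCl) at equivalence = 0.005108/0.3374 = 0.01514 L.
At equivalence the base is fully converted to CH3NH3+; total volume = 0.04165 L, so [CH3NH3+] = 0.005108/0.04165 = 0.1227 M.
Ka(CH3NH3+) = Kw/Kb = 1.0e-14 / 4.4 x 10^-4 = 2.27e-11.
[H^+] = sqrt(Ka x [CH3NH3+]) = sqrt(2.27e-11 x 0.1227) = 1.67e-6 M.
pH = -log(1.67e-6) = 5.78.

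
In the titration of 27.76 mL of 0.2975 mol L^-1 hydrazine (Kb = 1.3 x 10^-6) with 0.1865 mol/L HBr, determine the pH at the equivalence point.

n(N2H4) = 0.2975 x 0.02776 = 0.008259 mol; V(HBr) at equivalence = 0.008259/0.1865 = 0.04428 L.
At equivalence the base is fully converted to N2H5+; total volume = 0.07204 L, so [N2H5+] = 0.008259/0.07204 = 0.1146 M.
Ka(N2H5+) = Kw/Kb = 1.0e-14 / 1.3 x 10^-6 = 7.69e-9.
[H^+] = sqrt(Ka x [N2H5+]) = sqrt(7.69e-9 x 0.1146) = 2.97e-5 M.
pH = -log(2.97e-5) = 4.53.

4.53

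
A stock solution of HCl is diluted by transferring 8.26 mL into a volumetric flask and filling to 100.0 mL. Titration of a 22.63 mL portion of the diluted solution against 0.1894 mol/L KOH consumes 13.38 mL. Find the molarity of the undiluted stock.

n(KOH) = 0.1894 x 0.01338 = 0.002534 mol.
n(HCl) in the aliquot = 0.002534 mol.
[diluted HCl] = 0.002534 / 0.02263 = 0.1120 M.
Dilution factor = 100.0/8.260 = 12.11, so [stock] = 0.1120 x 12.11 = 1.36 M.

1.36 M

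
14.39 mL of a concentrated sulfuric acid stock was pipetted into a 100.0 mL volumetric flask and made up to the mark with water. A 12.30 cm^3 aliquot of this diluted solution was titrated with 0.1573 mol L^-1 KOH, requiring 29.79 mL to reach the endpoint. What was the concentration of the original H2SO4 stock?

n(KOH) = 0.1573 x 0.02979 = 0.004686 mol.
n(H2SO4) in the aliquot = 0.004686 x 1/2 = 0.002343 mol.
[diluted H2SO4] = 0.002343 / 0.01230 = 0.1905 M.
Dilution factor = 100.0/14.39 = 6.949, so [stock] = 0.1905 x 6.949 = 1.32 M.

1.32 M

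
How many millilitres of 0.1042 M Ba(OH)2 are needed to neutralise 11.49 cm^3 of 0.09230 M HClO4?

5.09 mL

n(HClO4) = 0.09230 mol/L x 0.01149 L = 0.001061 mol.
The neutralisation is 2 HClO4 : 1 Ba(OH)2, so n(Ba(OH)2) = 0.001061 x 1/2 = 0.0005303 mol.
V(Ba(OH)2) = 0.0005303 / 0.1042 = 0.005089 L = 5.09 mL.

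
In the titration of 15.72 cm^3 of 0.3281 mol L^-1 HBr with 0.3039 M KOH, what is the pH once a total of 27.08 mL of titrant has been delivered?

n(acid) = 0.3281 x 0.01572 = 0.005158 mol; n(KOH) added = 0.3039 x 0.02708 = 0.008230 mol.
Base is in excess by 0.008230 - 0.005158 = 0.003072 mol in a total volume of 0.04280 L.
[OH^-] = 0.003072/0.04280 = 0.07177 M, so pOH = 1.14 and pH = 14.00 - 1.14 = 12.86.

12.86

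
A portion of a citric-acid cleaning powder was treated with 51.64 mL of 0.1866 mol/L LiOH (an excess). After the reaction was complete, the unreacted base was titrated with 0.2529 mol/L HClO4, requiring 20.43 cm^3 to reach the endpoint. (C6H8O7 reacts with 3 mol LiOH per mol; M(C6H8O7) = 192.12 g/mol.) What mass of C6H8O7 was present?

Total n(LiOH) added = 0.1866 x 0.05164 = 0.009636 mol.
n(HClO4) used = 0.2529 x 0.02043 = 0.005167 mol, which equals the excess n(LiOH).
So n(LiOH) consumed by the sample = 0.009636 - 0.005167 = 0.004469 mol.
n(C6H8O7) = 0.004469 / 3 = 0.001490 mol.
mass = 0.001490 mol x 192.12 g/mol = 0.286 g.

0.286 g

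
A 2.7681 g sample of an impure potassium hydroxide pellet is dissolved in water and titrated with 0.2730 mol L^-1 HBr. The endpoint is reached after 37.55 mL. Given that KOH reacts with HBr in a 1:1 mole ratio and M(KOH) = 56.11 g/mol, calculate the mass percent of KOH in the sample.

n(HBr) = 0.2730 x 0.03755 = 0.01025 mol.
n(KOH) = 0.01025 / 1 = 0.01025 mol.
mass of KOH = 0.01025 x 56.11 = 0.5752 g.
% purity = 0.5752 / 2.7681 x 100 = 20.8%.

20.8%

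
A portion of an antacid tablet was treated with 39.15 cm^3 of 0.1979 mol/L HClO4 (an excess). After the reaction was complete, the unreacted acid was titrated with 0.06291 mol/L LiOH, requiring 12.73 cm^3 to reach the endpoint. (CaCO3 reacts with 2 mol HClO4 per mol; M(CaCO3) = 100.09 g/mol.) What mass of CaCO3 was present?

0.348 g

Total n(HClO4) added = 0.1979 x 0.03915 = 0.007748 mol.
n(LiOH) used = 0.06291 x 0.01273 = 0.0008008 mol, which equals the excess n(HClO4).
So n(HClO4) consumed by the sample = 0.007748 - 0.0008008 = 0.006947 mol.
n(CaCO3) = 0.006947 / 2 = 0.003473 mol.
mass = 0.003473 mol x 100.09 g/mol = 0.348 g.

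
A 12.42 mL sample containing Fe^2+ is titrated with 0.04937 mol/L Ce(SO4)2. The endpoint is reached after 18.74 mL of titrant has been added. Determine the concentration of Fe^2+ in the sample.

0.0745 M

n(Ce(SO4)2) = 0.04937 x 0.01874 = 0.0009252 mol.
From the balanced equation, 1 mol Ce(SO4)2 reacts with 1 mol Fe^2+, so n(Fe^2+) = 0.0009252 x 1/1 = 0.0009252 mol.
[Fe^2+] = 0.0009252 / 0.01242 L = 0.0745 M.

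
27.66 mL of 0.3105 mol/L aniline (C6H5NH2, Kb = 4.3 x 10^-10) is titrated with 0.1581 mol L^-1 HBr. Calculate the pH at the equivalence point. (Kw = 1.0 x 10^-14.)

2.81

n(C6H5NH2) = 0.3105 x 0.02766 = 0.008588 mol; V(HBr) at equivalence = 0.008588/0.1581 = 0.05432 L.
At equivalence the base is fully converted to C6H5NH3+; total volume = 0.08198 L, so [C6H5NH3+] = 0.008588/0.08198 = 0.1048 M.
Ka(C6H5NH3+) = Kw/Kb = 1.0e-14 / 4.3 x 10^-10 = 2.33e-5.
[H^+] = sqrt(Ka x [C6H5NH3+]) = sqrt(2.33e-5 x 0.1048) = 0.00156 M.
pH = -log(0.00156) = 2.81.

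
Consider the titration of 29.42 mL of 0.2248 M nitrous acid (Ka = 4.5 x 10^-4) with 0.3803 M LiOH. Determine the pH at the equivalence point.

8.25

n(HNO2) = 0.2248 x 0.02942 = 0.006614 mol; V(LiOH) at equivalence = 0.006614/0.3803 = 0.01739 L.
At equivalence all the acid is converted to NO2-; total volume = 0.02942 + 0.01739 = 0.04681 L, so [NO2-] = 0.006614/0.04681 = 0.1413 M.
Kb = Kw/Ka = 1.0e-14 / 4.5 x 10^-4 = 2.22e-11.
[OH^-] = sqrt(Kb x [NO2-]) = sqrt(2.22e-11 x 0.1413) = 1.77e-6 M.
pOH = 5.75, so pH = 14.00 - 5.75 = 8.25.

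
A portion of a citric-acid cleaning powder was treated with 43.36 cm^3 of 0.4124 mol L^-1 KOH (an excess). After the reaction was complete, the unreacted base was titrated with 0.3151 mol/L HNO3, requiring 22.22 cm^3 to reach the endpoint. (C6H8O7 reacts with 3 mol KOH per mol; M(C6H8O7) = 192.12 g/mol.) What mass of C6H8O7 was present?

Total n(KOH) added = 0.4124 x 0.04336 = 0.01788 mol.
n(HNO3) used = 0.3151 x 0.02222 = 0.007002 mol, which equals the excess n(KOH).
So n(KOH) consumed by the sample = 0.01788 - 0.007002 = 0.01088 mol.
n(C6H8O7) = 0.01088 / 3 = 0.003627 mol.
mass = 0.003627 mol x 192.12 g/mol = 0.697 g.

0.697 g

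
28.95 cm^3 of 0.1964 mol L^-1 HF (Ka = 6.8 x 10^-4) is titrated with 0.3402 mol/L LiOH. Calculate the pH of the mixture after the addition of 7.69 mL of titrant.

3.10

Initial n(HF) = 0.1964 x 0.02895 = 0.005686 mol.
n(LiOH) added = 0.3402 x 0.007690 = 0.002616 mol, converting that many moles of HF to F-.
Remaining n(HF) = 0.003070 mol; n(F-) = 0.002616 mol.
By Henderson-Hasselbalch, pH = pKa + log([A^-]/[HA]) = 3.17 + log(0.002616/0.003070) = 3.17 + (-0.07) = 3.10.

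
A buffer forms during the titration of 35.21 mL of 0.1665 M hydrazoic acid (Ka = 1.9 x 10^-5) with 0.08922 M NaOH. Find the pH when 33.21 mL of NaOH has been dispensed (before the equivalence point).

Initial n(HN3) = 0.1665 x 0.03521 = 0.005862 mol.
n(NaOH) added = 0.08922 x 0.03321 = 0.002963 mol, converting that many moles of HN3 to N3-.
Remaining n(HN3) = 0.002899 mol; n(N3-) = 0.002963 mol.
By Henderson-Hasselbalch, pH = pKa + log([A^-]/[HA]) = 4.72 + log(0.002963/0.002899) = 4.72 + (+0.01) = 4.73.

4.73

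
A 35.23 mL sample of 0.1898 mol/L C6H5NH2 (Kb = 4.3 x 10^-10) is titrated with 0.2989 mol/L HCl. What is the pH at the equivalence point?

2.78

n(C6H5NH2) = 0.1898 x 0.03523 = 0.006687 mol; V(HCl) at equivalence = 0.006687/0.2989 = 0.02237 L.
At equivalence the base is fully converted to C6H5NH3+; total volume = 0.05760 L, so [C6H5NH3+] = 0.006687/0.05760 = 0.1161 M.
Ka(C6H5NH3+) = Kw/Kb = 1.0e-14 / 4.3 x 10^-10 = 2.33e-5.
[H^+] = sqrt(Ka x [C6H5NH3+]) = sqrt(2.33e-5 x 0.1161) = 0.00164 M.
pH = -log(0.00164) = 2.78.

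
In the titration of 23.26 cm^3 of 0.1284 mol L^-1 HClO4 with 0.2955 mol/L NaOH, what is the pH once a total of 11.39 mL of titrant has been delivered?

12.04

n(acid) = 0.1284 x 0.02326 = 0.002987 mol; n(NaOH) added = 0.2955 x 0.01139 = 0.003366 mol.
Base is in excess by 0.003366 - 0.002987 = 0.0003792 mol in a total volume of 0.03465 L.
[OH^-] = 0.0003792/0.03465 = 0.01094 M, so pOH = 1.96 and pH = 14.00 - 1.96 = 12.04.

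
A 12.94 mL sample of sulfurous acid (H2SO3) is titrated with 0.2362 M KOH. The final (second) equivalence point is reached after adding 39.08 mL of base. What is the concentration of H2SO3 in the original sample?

0.357 M

n(KOH) = 0.2362 x 0.03908 = 0.009231 mol.
At the final (second) equivalence point, 2 mol OH^- react per mol H2SO3, so n(H2SO3) = 0.009231 / 2 = 0.004615 mol.
[H2SO3] = 0.004615 / 0.01294 L = 0.357 M.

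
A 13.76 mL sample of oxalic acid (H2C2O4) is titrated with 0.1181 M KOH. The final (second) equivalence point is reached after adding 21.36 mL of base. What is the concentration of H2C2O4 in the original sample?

n(KOH) = 0.1181 x 0.02136 = 0.002523 mol.
At the final (second) equivalence point, 2 mol OH^- react per mol H2C2O4, so n(H2C2O4) = 0.002523 / 2 = 0.001261 mol.
[H2C2O4] = 0.001261 / 0.01376 L = 0.0917 M.

0.0917 M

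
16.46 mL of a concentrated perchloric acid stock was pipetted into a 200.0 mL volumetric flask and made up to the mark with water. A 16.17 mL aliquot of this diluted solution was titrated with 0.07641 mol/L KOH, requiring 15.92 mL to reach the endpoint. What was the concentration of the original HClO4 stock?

0.914 M

n(KOH) = 0.07641 x 0.01592 = 0.001216 mol.
n(HClO4) in the aliquot = 0.001216 mol.
[diluted HClO4] = 0.001216 / 0.01617 = 0.07523 M.
Dilution factor = 200.0/16.46 = 12.15, so [stock] = 0.07523 x 12.15 = 0.914 M.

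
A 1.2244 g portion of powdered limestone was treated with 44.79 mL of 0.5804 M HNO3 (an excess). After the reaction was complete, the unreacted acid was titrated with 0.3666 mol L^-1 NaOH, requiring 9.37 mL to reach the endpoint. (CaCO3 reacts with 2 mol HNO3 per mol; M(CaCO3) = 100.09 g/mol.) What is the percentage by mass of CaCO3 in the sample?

92.2%

Total n(HNO3) added = 0.5804 x 0.04479 = 0.02600 mol.
n(NaOH) used = 0.3666 x 0.009370 = 0.003435 mol, which equals the excess n(HNO3).
So n(HNO3) consumed by the sample = 0.02600 - 0.003435 = 0.02256 mol.
n(CaCO3) = 0.02256 / 2 = 0.01128 mol.
mass CaCO3 = 0.01128 x 100.09 = 1.129 g, so %CaCO3 = 1.129/1.2244 x 100 = 92.2%.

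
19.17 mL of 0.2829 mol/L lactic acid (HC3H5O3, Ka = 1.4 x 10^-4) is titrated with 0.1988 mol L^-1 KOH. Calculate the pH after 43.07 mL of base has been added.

n(acid) = 0.2829 x 0.01917 = 0.005423 mol; n(KOH) added = 0.1988 x 0.04307 = 0.008562 mol.
Base is in excess by 0.008562 - 0.005423 = 0.003139 mol in a total volume of 0.06224 L.
[OH^-] = 0.003139/0.06224 = 0.05044 M, so pOH = 1.30 and pH = 14.00 - 1.30 = 12.70.

12.70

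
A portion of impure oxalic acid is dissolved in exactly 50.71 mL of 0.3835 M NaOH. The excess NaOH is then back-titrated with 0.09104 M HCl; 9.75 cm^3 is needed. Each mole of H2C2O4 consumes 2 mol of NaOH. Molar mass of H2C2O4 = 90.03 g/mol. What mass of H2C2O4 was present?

0.835 g

Total n(NaOH) added = 0.3835 x 0.05071 = 0.01945 mol.
n(HCl) used = 0.09104 x 0.009750 = 0.0008876 mol, which equals the excess n(NaOH).
So n(NaOH) consumed by the sample = 0.01945 - 0.0008876 = 0.01856 mol.
n(H2C2O4) = 0.01856 / 2 = 0.009280 mol.
mass = 0.009280 mol x 90.03 g/mol = 0.835 g.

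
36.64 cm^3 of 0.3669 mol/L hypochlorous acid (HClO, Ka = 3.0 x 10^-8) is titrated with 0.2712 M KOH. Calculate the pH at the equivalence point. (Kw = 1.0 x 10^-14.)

n(HClO) = 0.3669 x 0.03664 = 0.01344 mol; V(KOH) at equivalence = 0.01344/0.2712 = 0.04957 L.
At equivalence all the acid is converted to ClO-; total volume = 0.03664 + 0.04957 = 0.08621 L, so [ClO-] = 0.01344/0.08621 = 0.1559 M.
Kb = Kw/Ka = 1.0e-14 / 3.0 x 10^-8 = 3.33e-7.
[OH^-] = sqrt(Kb x [ClO-]) = sqrt(3.33e-7 x 0.1559) = 0.000228 M.
pOH = 3.64, so pH = 14.00 - 3.64 = 10.36.

10.36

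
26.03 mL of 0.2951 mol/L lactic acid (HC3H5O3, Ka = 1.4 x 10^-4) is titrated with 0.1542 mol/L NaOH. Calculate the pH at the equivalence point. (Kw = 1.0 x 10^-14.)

n(HC3H5O3) = 0.2951 x 0.02603 = 0.007681 mol; V(NaOH) at equivalence = 0.007681/0.1542 = 0.04981 L.
At equivalence all the acid is converted to C3H5O3-; total volume = 0.02603 + 0.04981 = 0.07584 L, so [C3H5O3-] = 0.007681/0.07584 = 0.1013 M.
Kb = Kw/Ka = 1.0e-14 / 1.4 x 10^-4 = 7.14e-11.
[OH^-] = sqrt(Kb x [C3H5O3-]) = sqrt(7.14e-11 x 0.1013) = 2.69e-6 M.
pOH = 5.57, so pH = 14.00 - 5.57 = 8.43.

8.43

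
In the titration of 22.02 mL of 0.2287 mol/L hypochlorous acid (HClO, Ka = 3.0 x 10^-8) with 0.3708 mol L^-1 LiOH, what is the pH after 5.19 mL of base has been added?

7.31

Initial n(HClO) = 0.2287 x 0.02202 = 0.005036 mol.
n(LiOH) added = 0.3708 x 0.005190 = 0.001924 mol, converting that many moles of HClO to ClO-.
Remaining n(HClO) = 0.003112 mol; n(ClO-) = 0.001924 mol.
By Henderson-Hasselbalch, pH = pKa + log([A^-]/[HA]) = 7.52 + log(0.001924/0.003112) = 7.52 + (-0.21) = 7.31.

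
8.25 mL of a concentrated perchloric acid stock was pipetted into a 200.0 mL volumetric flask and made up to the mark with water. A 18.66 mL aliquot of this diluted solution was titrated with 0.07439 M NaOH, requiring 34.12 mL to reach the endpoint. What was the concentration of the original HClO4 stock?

3.30 M

n(NaOH) = 0.07439 x 0.03412 = 0.002538 mol.
n(HClO4) in the aliquot = 0.002538 mol.
[diluted HClO4] = 0.002538 / 0.01866 = 0.1360 M.
Dilution factor = 200.0/8.250 = 24.24, so [stock] = 0.1360 x 24.24 = 3.30 M.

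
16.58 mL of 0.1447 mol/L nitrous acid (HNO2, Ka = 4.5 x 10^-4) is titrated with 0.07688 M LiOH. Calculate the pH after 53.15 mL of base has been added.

n(acid) = 0.1447 x 0.01658 = 0.002399 mol; n(LiOH) added = 0.07688 x 0.05315 = 0.004086 mol.
Base is in excess by 0.004086 - 0.002399 = 0.001687 mol in a total volume of 0.06973 L.
[OH^-] = 0.001687/0.06973 = 0.02419 M, so pOH = 1.62 and pH = 14.00 - 1.62 = 12.38.

12.38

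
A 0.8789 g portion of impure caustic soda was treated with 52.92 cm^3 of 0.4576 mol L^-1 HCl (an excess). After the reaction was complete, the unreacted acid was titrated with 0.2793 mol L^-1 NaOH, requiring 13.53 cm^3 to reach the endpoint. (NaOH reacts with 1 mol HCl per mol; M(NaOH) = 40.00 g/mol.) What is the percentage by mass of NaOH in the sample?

93.0%

Total n(HCl) added = 0.4576 x 0.05292 = 0.02422 mol.
n(NaOH) used = 0.2793 x 0.01353 = 0.003779 mol, which equals the excess n(HCl).
So n(HCl) consumed by the sample = 0.02422 - 0.003779 = 0.02044 mol.
n(NaOH) = 0.02044 / 1 = 0.02044 mol.
mass NaOH = 0.02044 x 40.00 = 0.8175 g, so %NaOH = 0.8175/0.8789 x 100 = 93.0%.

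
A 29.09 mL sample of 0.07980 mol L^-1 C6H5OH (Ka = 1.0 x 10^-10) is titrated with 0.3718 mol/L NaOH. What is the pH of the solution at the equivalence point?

n(C6H5OH) = 0.07980 x 0.02909 = 0.002321 mol; V(NaOH) at equivalence = 0.002321/0.3718 = 0.006244 L.
At equivalence all the acid is converted to C6H5O-; total volume = 0.02909 + 0.006244 = 0.03533 L, so [C6H5O-] = 0.002321/0.03533 = 0.06570 M.
Kb = Kw/Ka = 1.0e-14 / 1.0 x 10^-10 = 0.000100.
[OH^-] = sqrt(Kb x [C6H5O-]) = sqrt(0.000100 x 0.06570) = 0.00256 M.
pOH = 2.59, so pH = 14.00 - 2.59 = 11.41.

11.41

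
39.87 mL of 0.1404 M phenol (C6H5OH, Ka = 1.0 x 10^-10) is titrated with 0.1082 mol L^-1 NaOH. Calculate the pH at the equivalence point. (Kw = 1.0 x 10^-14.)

n(C6H5OH) = 0.1404 x 0.03987 = 0.005598 mol; V(NaOH) at equivalence = 0.005598/0.1082 = 0.05174 L.
At equivalence all the acid is converted to C6H5O-; total volume = 0.03987 + 0.05174 = 0.09161 L, so [C6H5O-] = 0.005598/0.09161 = 0.06111 M.
Kb = Kw/Ka = 1.0e-14 / 1.0 x 10^-10 = 0.000100.
[OH^-] = sqrt(Kb x [C6H5O-]) = sqrt(0.000100 x 0.06111) = 0.00247 M.
pOH = 2.61, so pH = 14.00 - 2.61 = 11.39.

11.39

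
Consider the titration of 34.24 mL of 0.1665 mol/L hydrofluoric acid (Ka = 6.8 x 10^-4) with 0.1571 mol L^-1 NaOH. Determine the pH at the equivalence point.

n(HF) = 0.1665 x 0.03424 = 0.005701 mol; V(NaOH) at equivalence = 0.005701/0.1571 = 0.03629 L.
At equivalence all the acid is converted to F-; total volume = 0.03424 + 0.03629 = 0.07053 L, so [F-] = 0.005701/0.07053 = 0.08083 M.
Kb = Kw/Ka = 1.0e-14 / 6.8 x 10^-4 = 1.47e-11.
[OH^-] = sqrt(Kb x [F-]) = sqrt(1.47e-11 x 0.08083) = 1.09e-6 M.
pOH = 5.96, so pH = 14.00 - 5.96 = 8.04.

8.04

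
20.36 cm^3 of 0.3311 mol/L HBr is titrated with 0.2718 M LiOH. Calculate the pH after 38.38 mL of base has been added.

12.80

n(acid) = 0.3311 x 0.02036 = 0.006741 mol; n(LiOH) added = 0.2718 x 0.03838 = 0.01043 mol.
Base is in excess by 0.01043 - 0.006741 = 0.003690 mol in a total volume of 0.05874 L.
[OH^-] = 0.003690/0.05874 = 0.06283 M, so pOH = 1.20 and pH = 14.00 - 1.20 = 12.80.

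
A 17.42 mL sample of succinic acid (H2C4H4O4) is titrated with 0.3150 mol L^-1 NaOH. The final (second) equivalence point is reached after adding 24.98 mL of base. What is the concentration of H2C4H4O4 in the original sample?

n(NaOH) = 0.3150 x 0.02498 = 0.007869 mol.
At the final (second) equivalence point, 2 mol OH^- react per mol H2C4H4O4, so n(H2C4H4O4) = 0.007869 / 2 = 0.003934 mol.
[H2C4H4O4] = 0.003934 / 0.01742 L = 0.226 M.

0.226 M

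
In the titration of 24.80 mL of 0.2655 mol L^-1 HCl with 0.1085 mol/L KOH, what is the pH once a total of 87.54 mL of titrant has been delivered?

n(acid) = 0.2655 x 0.02480 = 0.006584 mol; n(KOH) added = 0.1085 x 0.08754 = 0.009498 mol.
Base is in excess by 0.009498 - 0.006584 = 0.002914 mol in a total volume of 0.1123 L.
[OH^-] = 0.002914/0.1123 = 0.02594 M, so pOH = 1.59 and pH = 14.00 - 1.59 = 12.41.

12.41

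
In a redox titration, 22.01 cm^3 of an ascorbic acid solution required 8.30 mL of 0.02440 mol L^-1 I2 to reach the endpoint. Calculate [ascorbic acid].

n(I2) = 0.02440 x 0.008300 = 0.0002025 mol.
From the balanced equation, 1 mol I2 reacts with 1 mol ascorbic acid, so n(ascorbic acid) = 0.0002025 x 1/1 = 0.0002025 mol.
[ascorbic acid] = 0.0002025 / 0.02201 L = 0.00920 M.

0.00920 M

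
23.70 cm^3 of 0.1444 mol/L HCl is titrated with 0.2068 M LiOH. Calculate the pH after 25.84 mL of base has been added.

n(acid) = 0.1444 x 0.02370 = 0.003422 mol; n(LiOH) added = 0.2068 x 0.02584 = 0.005344 mol.
Base is in excess by 0.005344 - 0.003422 = 0.001921 mol in a total volume of 0.04954 L.
[OH^-] = 0.001921/0.04954 = 0.03879 M, so pOH = 1.41 and pH = 14.00 - 1.41 = 12.59.

12.59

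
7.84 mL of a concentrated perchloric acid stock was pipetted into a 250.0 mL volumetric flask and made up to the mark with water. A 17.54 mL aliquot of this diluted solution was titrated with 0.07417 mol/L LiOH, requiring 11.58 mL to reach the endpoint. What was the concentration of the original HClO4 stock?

1.56 M

n(LiOH) = 0.07417 x 0.01158 = 0.0008589 mol.
n(HClO4) in the aliquot = 0.0008589 mol.
[diluted HClO4] = 0.0008589 / 0.01754 = 0.04897 M.
Dilution factor = 250.0/7.840 = 31.89, so [stock] = 0.04897 x 31.89 = 1.56 M.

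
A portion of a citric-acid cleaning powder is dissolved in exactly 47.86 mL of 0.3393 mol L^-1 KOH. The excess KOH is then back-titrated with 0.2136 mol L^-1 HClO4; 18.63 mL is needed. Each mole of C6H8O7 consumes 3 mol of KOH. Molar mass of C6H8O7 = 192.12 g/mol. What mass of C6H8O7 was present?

0.785 g

Total n(KOH) added = 0.3393 x 0.04786 = 0.01624 mol.
n(HClO4) used = 0.2136 x 0.01863 = 0.003979 mol, which equals the excess n(KOH).
So n(KOH) consumed by the sample = 0.01624 - 0.003979 = 0.01226 mol.
n(C6H8O7) = 0.01226 / 3 = 0.004087 mol.
mass = 0.004087 mol x 192.12 g/mol = 0.785 g.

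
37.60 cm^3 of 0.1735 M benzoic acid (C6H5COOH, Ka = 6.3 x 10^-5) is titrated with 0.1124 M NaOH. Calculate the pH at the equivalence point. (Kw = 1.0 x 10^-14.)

8.52

n(C6H5COOH) = 0.1735 x 0.03760 = 0.006524 mol; V(NaOH) at equivalence = 0.006524/0.1124 = 0.05804 L.
At equivalence all the acid is converted to C6H5COO-; total volume = 0.03760 + 0.05804 = 0.09564 L, so [C6H5COO-] = 0.006524/0.09564 = 0.06821 M.
Kb = Kw/Ka = 1.0e-14 / 6.3 x 10^-5 = 1.59e-10.
[OH^-] = sqrt(Kb x [C6H5COO-]) = sqrt(1.59e-10 x 0.06821) = 3.29e-6 M.
pOH = 5.48, so pH = 14.00 - 5.48 = 8.52.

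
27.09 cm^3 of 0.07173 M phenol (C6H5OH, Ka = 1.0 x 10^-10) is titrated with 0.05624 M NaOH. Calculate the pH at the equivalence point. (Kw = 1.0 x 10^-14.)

11.25

n(C6H5OH) = 0.07173 x 0.02709 = 0.001943 mol; V(NaOH) at equivalence = 0.001943/0.05624 = 0.03455 L.
At equivalence all the acid is converted to C6H5O-; total volume = 0.02709 + 0.03455 = 0.06164 L, so [C6H5O-] = 0.001943/0.06164 = 0.03152 M.
Kb = Kw/Ka = 1.0e-14 / 1.0 x 10^-10 = 0.000100.
[OH^-] = sqrt(Kb x [C6H5O-]) = sqrt(0.000100 x 0.03152) = 0.00178 M.
pOH = 2.75, so pH = 14.00 - 2.75 = 11.25.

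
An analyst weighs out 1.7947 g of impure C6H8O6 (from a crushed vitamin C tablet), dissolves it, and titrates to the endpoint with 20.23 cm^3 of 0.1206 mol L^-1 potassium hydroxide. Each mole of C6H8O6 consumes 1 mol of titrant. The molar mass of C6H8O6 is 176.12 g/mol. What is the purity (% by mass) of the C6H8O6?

n(KOH) = 0.1206 x 0.02023 = 0.002440 mol.
n(C6H8O6) = 0.002440 / 1 = 0.002440 mol.
mass of C6H8O6 = 0.002440 x 176.12 = 0.4297 g.
% purity = 0.4297 / 1.7947 x 100 = 23.9%.

23.9%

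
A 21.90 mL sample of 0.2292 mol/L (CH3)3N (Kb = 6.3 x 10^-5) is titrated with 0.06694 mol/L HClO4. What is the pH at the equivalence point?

5.54

n((CH3)3N) = 0.2292 x 0.02190 = 0.005019 mol; V(HClO4) at equivalence = 0.005019/0.06694 = 0.07498 L.
At equivalence the base is fully converted to (CH3)3NH+; total volume = 0.09688 L, so [(CH3)3NH+] = 0.005019/0.09688 = 0.05181 M.
Ka((CH3)3NH+) = Kw/Kb = 1.0e-14 / 6.3 x 10^-5 = 1.59e-10.
[H^+] = sqrt(Ka x [(CH3)3NH+]) = sqrt(1.59e-10 x 0.05181) = 2.87e-6 M.
pH = -log(2.87e-6) = 5.54.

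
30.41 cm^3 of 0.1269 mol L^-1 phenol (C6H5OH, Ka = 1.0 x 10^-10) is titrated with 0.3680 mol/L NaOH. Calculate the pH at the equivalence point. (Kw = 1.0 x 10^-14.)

n(C6H5OH) = 0.1269 x 0.03041 = 0.003859 mol; V(NaOH) at equivalence = 0.003859/0.3680 = 0.01049 L.
At equivalence all the acid is converted to C6H5O-; total volume = 0.03041 + 0.01049 = 0.04090 L, so [C6H5O-] = 0.003859/0.04090 = 0.09436 M.
Kb = Kw/Ka = 1.0e-14 / 1.0 x 10^-10 = 0.000100.
[OH^-] = sqrt(Kb x [C6H5O-]) = sqrt(0.000100 x 0.09436) = 0.00307 M.
pOH = 2.51, so pH = 14.00 - 2.51 = 11.49.

11.49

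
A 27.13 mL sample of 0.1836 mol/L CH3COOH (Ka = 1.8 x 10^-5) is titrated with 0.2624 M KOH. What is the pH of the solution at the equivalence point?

8.89

n(CH3COOH) = 0.1836 x 0.02713 = 0.004981 mol; V(KOH) at equivalence = 0.004981/0.2624 = 0.01898 L.
At equivalence all the acid is converted to CH3COO-; total volume = 0.02713 + 0.01898 = 0.04611 L, so [CH3COO-] = 0.004981/0.04611 = 0.1080 M.
Kb = Kw/Ka = 1.0e-14 / 1.8 x 10^-5 = 5.56e-10.
[OH^-] = sqrt(Kb x [CH3COO-]) = sqrt(5.56e-10 x 0.1080) = 7.75e-6 M.
pOH = 5.11, so pH = 14.00 - 5.11 = 8.89.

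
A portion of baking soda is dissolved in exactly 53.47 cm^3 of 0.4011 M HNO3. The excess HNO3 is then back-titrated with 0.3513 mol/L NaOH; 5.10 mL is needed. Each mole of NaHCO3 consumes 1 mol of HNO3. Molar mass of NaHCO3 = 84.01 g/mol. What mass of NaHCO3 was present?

1.65 g

Total n(HNO3) added = 0.4011 x 0.05347 = 0.02145 mol.
n(NaOH) used = 0.3513 x 0.005100 = 0.001792 mol, which equals the excess n(HNO3).
So n(HNO3) consumed by the sample = 0.02145 - 0.001792 = 0.01966 mol.
n(NaHCO3) = 0.01966 / 1 = 0.01966 mol.
mass = 0.01966 mol x 84.01 g/mol = 1.65 g.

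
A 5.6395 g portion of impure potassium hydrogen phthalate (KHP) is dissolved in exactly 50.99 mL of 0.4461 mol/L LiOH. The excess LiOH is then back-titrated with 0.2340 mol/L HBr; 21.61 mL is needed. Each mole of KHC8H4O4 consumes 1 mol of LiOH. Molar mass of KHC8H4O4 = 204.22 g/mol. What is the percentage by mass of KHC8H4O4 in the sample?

64.1%

Total n(LiOH) added = 0.4461 x 0.05099 = 0.02275 mol.
n(HBr) used = 0.2340 x 0.02161 = 0.005057 mol, which equals the excess n(LiOH).
So n(LiOH) consumed by the sample = 0.02275 - 0.005057 = 0.01769 mol.
n(KHC8H4O4) = 0.01769 / 1 = 0.01769 mol.
mass KHC8H4O4 = 0.01769 x 204.22 = 3.613 g, so %KHC8H4O4 = 3.613/5.6395 x 100 = 64.1%.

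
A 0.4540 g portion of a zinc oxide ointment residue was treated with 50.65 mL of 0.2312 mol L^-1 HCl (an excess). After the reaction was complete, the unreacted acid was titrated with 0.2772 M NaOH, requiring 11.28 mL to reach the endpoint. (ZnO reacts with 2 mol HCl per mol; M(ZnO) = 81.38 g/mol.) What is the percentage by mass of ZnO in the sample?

Total n(HCl) added = 0.2312 x 0.05065 = 0.01171 mol.
n(NaOH) used = 0.2772 x 0.01128 = 0.003127 mol, which equals the excess n(HCl).
So n(HCl) consumed by the sample = 0.01171 - 0.003127 = 0.008583 mol.
n(ZnO) = 0.008583 / 2 = 0.004292 mol.
mass ZnO = 0.004292 x 81.38 = 0.3493 g, so %ZnO = 0.3493/0.4540 x 100 = 76.9%.

76.9%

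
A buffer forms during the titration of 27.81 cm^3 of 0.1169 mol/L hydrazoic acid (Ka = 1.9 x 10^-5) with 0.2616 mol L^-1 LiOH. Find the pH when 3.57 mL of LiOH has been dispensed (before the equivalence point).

4.33

Initial n(HN3) = 0.1169 x 0.02781 = 0.003251 mol.
n(LiOH) added = 0.2616 x 0.003570 = 0.0009339 mol, converting that many moles of HN3 to N3-.
Remaining n(HN3) = 0.002317 mol; n(N3-) = 0.0009339 mol.
By Henderson-Hasselbalch, pH = pKa + log([A^-]/[HA]) = 4.72 + log(0.0009339/0.002317) = 4.72 + (-0.39) = 4.33.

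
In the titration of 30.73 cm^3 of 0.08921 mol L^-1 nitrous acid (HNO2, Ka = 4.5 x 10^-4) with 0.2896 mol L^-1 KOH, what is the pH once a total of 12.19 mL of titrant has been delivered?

12.26

n(acid) = 0.08921 x 0.03073 = 0.002741 mol; n(KOH) added = 0.2896 x 0.01219 = 0.003530 mol.
Base is in excess by 0.003530 - 0.002741 = 0.0007888 mol in a total volume of 0.04292 L.
[OH^-] = 0.0007888/0.04292 = 0.01838 M, so pOH = 1.74 and pH = 14.00 - 1.74 = 12.26.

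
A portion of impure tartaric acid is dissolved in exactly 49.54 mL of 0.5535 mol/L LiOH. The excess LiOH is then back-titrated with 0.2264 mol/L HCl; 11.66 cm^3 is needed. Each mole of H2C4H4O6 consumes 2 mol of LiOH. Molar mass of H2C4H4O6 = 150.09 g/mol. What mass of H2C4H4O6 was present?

1.86 g

Total n(LiOH) added = 0.5535 x 0.04954 = 0.02742 mol.
n(HCl) used = 0.2264 x 0.01166 = 0.002640 mol, which equals the excess n(LiOH).
So n(LiOH) consumed by the sample = 0.02742 - 0.002640 = 0.02478 mol.
n(H2C4H4O6) = 0.02478 / 2 = 0.01239 mol.
mass = 0.01239 mol x 150.09 g/mol = 1.86 g.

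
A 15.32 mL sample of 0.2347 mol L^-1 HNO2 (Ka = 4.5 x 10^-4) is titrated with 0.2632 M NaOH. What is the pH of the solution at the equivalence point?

n(HNO2) = 0.2347 x 0.01532 = 0.003596 mol; V(NaOH) at equivalence = 0.003596/0.2632 = 0.01366 L.
At equivalence all the acid is converted to NO2-; total volume = 0.01532 + 0.01366 = 0.02898 L, so [NO2-] = 0.003596/0.02898 = 0.1241 M.
Kb = Kw/Ka = 1.0e-14 / 4.5 x 10^-4 = 2.22e-11.
[OH^-] = sqrt(Kb x [NO2-]) = sqrt(2.22e-11 x 0.1241) = 1.66e-6 M.
pOH = 5.78, so pH = 14.00 - 5.78 = 8.22.

8.22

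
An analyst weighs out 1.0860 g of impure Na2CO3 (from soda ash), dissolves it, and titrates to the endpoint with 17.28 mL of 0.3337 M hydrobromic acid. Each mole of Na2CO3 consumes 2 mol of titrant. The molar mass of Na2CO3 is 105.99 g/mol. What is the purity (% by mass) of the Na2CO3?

n(HBr) = 0.3337 x 0.01728 = 0.005766 mol.
n(Na2CO3) = 0.005766 / 2 = 0.002883 mol.
mass of Na2CO3 = 0.002883 x 105.99 = 0.3056 g.
% purity = 0.3056 / 1.0860 x 100 = 28.1%.

28.1%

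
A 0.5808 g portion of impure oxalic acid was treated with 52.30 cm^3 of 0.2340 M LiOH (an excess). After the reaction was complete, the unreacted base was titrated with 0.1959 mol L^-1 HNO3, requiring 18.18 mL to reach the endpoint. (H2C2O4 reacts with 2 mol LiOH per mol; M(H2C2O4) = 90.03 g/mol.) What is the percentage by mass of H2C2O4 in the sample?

Total n(LiOH) added = 0.2340 x 0.05230 = 0.01224 mol.
n(HNO3) used = 0.1959 x 0.01818 = 0.003561 mol, which equals the excess n(LiOH).
So n(LiOH) consumed by the sample = 0.01224 - 0.003561 = 0.008677 mol.
n(H2C2O4) = 0.008677 / 2 = 0.004338 mol.
mass H2C2O4 = 0.004338 x 90.03 = 0.3906 g, so %H2C2O4 = 0.3906/0.5808 x 100 = 67.2%.

67.2%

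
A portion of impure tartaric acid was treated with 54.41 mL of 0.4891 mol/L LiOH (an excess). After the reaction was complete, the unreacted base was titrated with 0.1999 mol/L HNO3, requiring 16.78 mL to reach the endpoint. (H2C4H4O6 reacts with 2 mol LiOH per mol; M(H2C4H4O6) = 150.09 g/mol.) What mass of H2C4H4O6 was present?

Total n(LiOH) added = 0.4891 x 0.05441 = 0.02661 mol.
n(HNO3) used = 0.1999 x 0.01678 = 0.003354 mol, which equals the excess n(LiOH).
So n(LiOH) consumed by the sample = 0.02661 - 0.003354 = 0.02326 mol.
n(H2C4H4O6) = 0.02326 / 2 = 0.01163 mol.
mass = 0.01163 mol x 150.09 g/mol = 1.75 g.

1.75 g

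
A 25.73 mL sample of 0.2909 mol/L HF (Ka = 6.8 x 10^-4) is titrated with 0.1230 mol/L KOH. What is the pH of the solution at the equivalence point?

n(HF) = 0.2909 x 0.02573 = 0.007485 mol; V(KOH) at equivalence = 0.007485/0.1230 = 0.06085 L.
At equivalence all the acid is converted to F-; total volume = 0.02573 + 0.06085 = 0.08658 L, so [F-] = 0.007485/0.08658 = 0.08645 M.
Kb = Kw/Ka = 1.0e-14 / 6.8 x 10^-4 = 1.47e-11.
[OH^-] = sqrt(Kb x [F-]) = sqrt(1.47e-11 x 0.08645) = 1.13e-6 M.
pOH = 5.95, so pH = 14.00 - 5.95 = 8.05.

8.05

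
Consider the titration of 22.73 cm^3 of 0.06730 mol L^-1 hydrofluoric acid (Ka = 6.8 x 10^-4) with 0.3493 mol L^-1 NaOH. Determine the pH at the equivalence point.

7.96

n(HF) = 0.06730 x 0.02273 = 0.001530 mol; V(NaOH) at equivalence = 0.001530/0.3493 = 0.004379 L.
At equivalence all the acid is converted to F-; total volume = 0.02273 + 0.004379 = 0.02711 L, so [F-] = 0.001530/0.02711 = 0.05643 M.
Kb = Kw/Ka = 1.0e-14 / 6.8 x 10^-4 = 1.47e-11.
[OH^-] = sqrt(Kb x [F-]) = sqrt(1.47e-11 x 0.05643) = 9.11e-7 M.
pOH = 6.04, so pH = 14.00 - 6.04 = 7.96.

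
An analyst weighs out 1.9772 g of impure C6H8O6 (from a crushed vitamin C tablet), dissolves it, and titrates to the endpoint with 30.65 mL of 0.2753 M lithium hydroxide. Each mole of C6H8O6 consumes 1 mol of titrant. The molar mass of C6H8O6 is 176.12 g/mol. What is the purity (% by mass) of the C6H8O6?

75.2%

n(LiOH) = 0.2753 x 0.03065 = 0.008438 mol.
n(C6H8O6) = 0.008438 / 1 = 0.008438 mol.
mass of C6H8O6 = 0.008438 x 176.12 = 1.486 g.
% purity = 1.486 / 1.9772 x 100 = 75.2%.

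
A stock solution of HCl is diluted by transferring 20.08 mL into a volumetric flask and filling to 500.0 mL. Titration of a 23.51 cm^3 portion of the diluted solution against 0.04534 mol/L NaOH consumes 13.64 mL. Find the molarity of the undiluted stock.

0.655 M

n(NaOH) = 0.04534 x 0.01364 = 0.0006184 mol.
n(HCl) in the aliquot = 0.0006184 mol.
[diluted HCl] = 0.0006184 / 0.02351 = 0.02631 M.
Dilution factor = 500.0/20.08 = 24.90, so [stock] = 0.02631 x 24.90 = 0.655 M.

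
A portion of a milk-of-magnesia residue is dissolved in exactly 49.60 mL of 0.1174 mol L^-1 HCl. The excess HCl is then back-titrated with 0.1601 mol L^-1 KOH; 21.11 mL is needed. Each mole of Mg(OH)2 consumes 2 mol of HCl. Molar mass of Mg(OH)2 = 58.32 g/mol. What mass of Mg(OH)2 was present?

0.0712 g

Total n(HCl) added = 0.1174 x 0.04960 = 0.005823 mol.
n(KOH) used = 0.1601 x 0.02111 = 0.003380 mol, which equals the excess n(HCl).
So n(HCl) consumed by the sample = 0.005823 - 0.003380 = 0.002443 mol.
n(Mg(OH)2) = 0.002443 / 2 = 0.001222 mol.
mass = 0.001222 mol x 58.32 g/mol = 0.0712 g.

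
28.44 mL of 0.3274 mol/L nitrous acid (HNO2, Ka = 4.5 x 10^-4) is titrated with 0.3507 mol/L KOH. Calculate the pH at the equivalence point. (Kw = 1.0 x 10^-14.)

8.29

n(HNO2) = 0.3274 x 0.02844 = 0.009311 mol; V(KOH) at equivalence = 0.009311/0.3507 = 0.02655 L.
At equivalence all the acid is converted to NO2-; total volume = 0.02844 + 0.02655 = 0.05499 L, so [NO2-] = 0.009311/0.05499 = 0.1693 M.
Kb = Kw/Ka = 1.0e-14 / 4.5 x 10^-4 = 2.22e-11.
[OH^-] = sqrt(Kb x [NO2-]) = sqrt(2.22e-11 x 0.1693) = 1.94e-6 M.
pOH = 5.71, so pH = 14.00 - 5.71 = 8.29.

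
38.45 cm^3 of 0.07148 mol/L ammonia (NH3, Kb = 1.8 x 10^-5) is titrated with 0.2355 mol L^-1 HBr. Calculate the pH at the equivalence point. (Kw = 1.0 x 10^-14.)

5.26

n(NH3) = 0.07148 x 0.03845 = 0.002748 mol; V(HBr) at equivalence = 0.002748/0.2355 = 0.01167 L.
At equivalence the base is fully converted to NH4+; total volume = 0.05012 L, so [NH4+] = 0.002748/0.05012 = 0.05484 M.
Ka(NH4+) = Kw/Kb = 1.0e-14 / 1.8 x 10^-5 = 5.56e-10.
[H^+] = sqrt(Ka x [NH4+]) = sqrt(5.56e-10 x 0.05484) = 5.52e-6 M.
pH = -log(5.52e-6) = 5.26.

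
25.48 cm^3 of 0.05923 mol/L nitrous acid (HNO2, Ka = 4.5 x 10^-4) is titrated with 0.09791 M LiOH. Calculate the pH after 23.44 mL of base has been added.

12.21

n(acid) = 0.05923 x 0.02548 = 0.001509 mol; n(LiOH) added = 0.09791 x 0.02344 = 0.002295 mol.
Base is in excess by 0.002295 - 0.001509 = 0.0007858 mol in a total volume of 0.04892 L.
[OH^-] = 0.0007858/0.04892 = 0.01606 M, so pOH = 1.79 and pH = 14.00 - 1.79 = 12.21.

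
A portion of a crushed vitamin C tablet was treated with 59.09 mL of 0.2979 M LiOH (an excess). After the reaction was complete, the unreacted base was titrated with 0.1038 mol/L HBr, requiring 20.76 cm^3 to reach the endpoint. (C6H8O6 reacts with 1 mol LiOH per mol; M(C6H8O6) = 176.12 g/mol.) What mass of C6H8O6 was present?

Total n(LiOH) added = 0.2979 x 0.05909 = 0.01760 mol.
n(HBr) used = 0.1038 x 0.02076 = 0.002155 mol, which equals the excess n(LiOH).
So n(LiOH) consumed by the sample = 0.01760 - 0.002155 = 0.01545 mol.
n(C6H8O6) = 0.01545 / 1 = 0.01545 mol.
mass = 0.01545 mol x 176.12 g/mol = 2.72 g.

2.72 g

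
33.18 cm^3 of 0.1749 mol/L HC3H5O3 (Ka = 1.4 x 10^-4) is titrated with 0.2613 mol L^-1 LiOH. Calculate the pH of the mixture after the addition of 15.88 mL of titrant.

4.25

Initial n(HC3H5O3) = 0.1749 x 0.03318 = 0.005803 mol.
n(LiOH) added = 0.2613 x 0.01588 = 0.004149 mol, converting that many moles of HC3H5O3 to C3H5O3-.
Remaining n(HC3H5O3) = 0.001654 mol; n(C3H5O3-) = 0.004149 mol.
By Henderson-Hasselbalch, pH = pKa + log([A^-]/[HA]) = 3.85 + log(0.004149/0.001654) = 3.85 + (+0.40) = 4.25.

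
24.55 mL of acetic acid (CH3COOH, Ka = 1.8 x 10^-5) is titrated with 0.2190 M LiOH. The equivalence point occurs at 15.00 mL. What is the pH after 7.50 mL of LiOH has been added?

7.50 mL is exactly half the equivalence volume (15.00/2), i.e. the half-equivalence point.
There, n(HA) = n(A^-), so pH = pKa = -log(1.8 x 10^-5) = 4.74.

4.74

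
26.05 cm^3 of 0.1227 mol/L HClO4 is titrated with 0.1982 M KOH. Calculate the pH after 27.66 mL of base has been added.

n(acid) = 0.1227 x 0.02605 = 0.003196 mol; n(KOH) added = 0.1982 x 0.02766 = 0.005482 mol.
Base is in excess by 0.005482 - 0.003196 = 0.002286 mol in a total volume of 0.05371 L.
[OH^-] = 0.002286/0.05371 = 0.04256 M, so pOH = 1.37 and pH = 14.00 - 1.37 = 12.63.

12.63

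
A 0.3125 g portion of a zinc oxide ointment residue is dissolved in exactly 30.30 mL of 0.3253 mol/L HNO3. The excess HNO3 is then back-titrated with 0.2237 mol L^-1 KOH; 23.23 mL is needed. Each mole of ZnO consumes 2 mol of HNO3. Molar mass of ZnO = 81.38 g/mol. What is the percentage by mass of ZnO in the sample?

60.7%

Total n(HNO3) added = 0.3253 x 0.03030 = 0.009857 mol.
n(KOH) used = 0.2237 x 0.02323 = 0.005197 mol, which equals the excess n(HNO3).
So n(HNO3) consumed by the sample = 0.009857 - 0.005197 = 0.004660 mol.
n(ZnO) = 0.004660 / 2 = 0.002330 mol.
mass ZnO = 0.002330 x 81.38 = 0.1896 g, so %ZnO = 0.1896/0.3125 x 100 = 60.7%.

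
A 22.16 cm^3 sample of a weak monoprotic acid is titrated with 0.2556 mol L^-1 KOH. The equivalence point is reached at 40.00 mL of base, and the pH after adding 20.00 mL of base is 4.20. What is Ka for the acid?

20.00 mL is half of the equivalence volume, so this is the half-equivalence point where [HA] = [A^-].
At half-equivalence pH = pKa, so pKa = 4.20.
Ka = 10^(-4.20) = 6.3 x 10^-5.

6.3 x 10^-5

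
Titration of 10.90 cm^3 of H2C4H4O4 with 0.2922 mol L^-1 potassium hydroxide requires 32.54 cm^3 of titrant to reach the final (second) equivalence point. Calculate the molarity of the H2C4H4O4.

0.436 M

n(KOH) = 0.2922 x 0.03254 = 0.009508 mol.
At the final (second) equivalence point, 2 mol OH^- react per mol H2C4H4O4, so n(H2C4H4O4) = 0.009508 / 2 = 0.004754 mol.
[H2C4H4O4] = 0.004754 / 0.01090 L = 0.436 M.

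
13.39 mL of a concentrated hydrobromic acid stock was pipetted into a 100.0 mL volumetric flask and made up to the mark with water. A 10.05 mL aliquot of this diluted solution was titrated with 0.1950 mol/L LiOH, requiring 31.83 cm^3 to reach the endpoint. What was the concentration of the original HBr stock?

n(LiOH) = 0.1950 x 0.03183 = 0.006207 mol.
n(HBr) in the aliquot = 0.006207 mol.
[diluted HBr] = 0.006207 / 0.01005 = 0.6176 M.
Dilution factor = 100.0/13.39 = 7.468, so [stock] = 0.6176 x 7.468 = 4.61 M.

4.61 M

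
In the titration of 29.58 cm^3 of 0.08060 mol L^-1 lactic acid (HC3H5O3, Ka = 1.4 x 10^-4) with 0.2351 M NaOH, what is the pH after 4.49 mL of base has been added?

3.75

Initial n(HC3H5O3) = 0.08060 x 0.02958 = 0.002384 mol.
n(NaOH) added = 0.2351 x 0.004490 = 0.001056 mol, converting that many moles of HC3H5O3 to C3H5O3-.
Remaining n(HC3H5O3) = 0.001329 mol; n(C3H5O3-) = 0.001056 mol.
By Henderson-Hasselbalch, pH = pKa + log([A^-]/[HA]) = 3.85 + log(0.001056/0.001329) = 3.85 + (-0.10) = 3.75.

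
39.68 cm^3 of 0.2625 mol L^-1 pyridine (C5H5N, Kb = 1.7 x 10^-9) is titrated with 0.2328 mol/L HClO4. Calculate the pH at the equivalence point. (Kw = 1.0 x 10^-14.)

3.07

n(C5H5N) = 0.2625 x 0.03968 = 0.01042 mol; V(HClO4) at equivalence = 0.01042/0.2328 = 0.04474 L.
At equivalence the base is fully converted to C5H5NH+; total volume = 0.08442 L, so [C5H5NH+] = 0.01042/0.08442 = 0.1234 M.
Ka(C5H5NH+) = Kw/Kb = 1.0e-14 / 1.7 x 10^-9 = 5.88e-6.
[H^+] = sqrt(Ka x [C5H5NH+]) = sqrt(5.88e-6 x 0.1234) = 0.000852 M.
pH = -log(0.000852) = 3.07.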